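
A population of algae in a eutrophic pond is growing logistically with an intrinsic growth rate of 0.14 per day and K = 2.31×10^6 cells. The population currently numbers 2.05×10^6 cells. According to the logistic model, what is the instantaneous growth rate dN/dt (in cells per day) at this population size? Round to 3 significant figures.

32300 cells per day

dN/dt = rN(1 − N/K) = 0.14 × 2.05×10^6 × (1 − 2.05×10^6/2.31×10^6).
1 − 2.05×10^6/2.31×10^6 = 0.11255; dN/dt = 0.14 × 2.05×10^6 × 0.11255 = 32303.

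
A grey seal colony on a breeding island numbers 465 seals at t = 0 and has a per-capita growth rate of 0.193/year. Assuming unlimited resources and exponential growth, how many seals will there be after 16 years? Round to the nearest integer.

10199 seals

N(t) = N₀·e^(rt) = 465 × e^(0.193×16) = 465 × e^3.088.
e^3.088 ≈ 21.933, so N ≈ 465 × 21.933 = 10198.9.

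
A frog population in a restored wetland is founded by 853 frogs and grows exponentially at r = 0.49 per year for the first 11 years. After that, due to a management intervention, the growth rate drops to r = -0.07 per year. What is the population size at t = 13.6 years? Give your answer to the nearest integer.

Phase 1: N(11) = 853·e^(0.49×11) = 853·e^5.39 = 186980.
Phase 2 runs for 13.6 − 11 = 2.6 years at r = -0.07.
N(13.6) = 186980·e^(-0.07×2.6) = 186980·e^-0.182 = 155867.

155867 frogs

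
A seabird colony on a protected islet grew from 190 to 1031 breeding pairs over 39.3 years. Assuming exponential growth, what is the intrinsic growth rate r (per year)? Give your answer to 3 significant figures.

From N(t) = N₀·e^(rt): e^(r·39.3) = 1031/190 = 5.4263.
r·39.3 = ln(5.4263) = 1.6913, so r = 1.6913/39.3 = 0.043035.

0.0430 per year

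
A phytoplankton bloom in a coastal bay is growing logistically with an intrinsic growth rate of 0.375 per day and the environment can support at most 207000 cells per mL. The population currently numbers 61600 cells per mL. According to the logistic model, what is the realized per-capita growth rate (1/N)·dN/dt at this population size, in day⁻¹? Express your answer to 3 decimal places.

0.263 per day

(1/N)·dN/dt = r(1 − N/K) = 0.375 × (1 − 61600/207000).
= 0.375 × 0.70242 = 0.26341.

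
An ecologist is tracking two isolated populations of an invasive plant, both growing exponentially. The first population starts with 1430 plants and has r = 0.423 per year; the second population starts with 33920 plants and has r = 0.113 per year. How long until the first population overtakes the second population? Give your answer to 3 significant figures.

Set 1430·e^(0.423t) = 33920·e^(0.113t).
e^((0.423 − 0.113)t) = 33920/1430 → e^(0.31·t) = 23.72.
0.31·t = ln(23.72) = 3.1663, so t = 3.1663/0.31 = 10.214.

10.2 years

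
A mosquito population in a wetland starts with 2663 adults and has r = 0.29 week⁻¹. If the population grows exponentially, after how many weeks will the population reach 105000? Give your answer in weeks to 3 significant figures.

Set N₀·e^(rt) = 105000: e^(0.29·t) = 105000/2663 = 39.429.
0.29·t = ln(39.429) = 3.6745, so t = 3.6745/0.29 = 12.671.

12.7 weeks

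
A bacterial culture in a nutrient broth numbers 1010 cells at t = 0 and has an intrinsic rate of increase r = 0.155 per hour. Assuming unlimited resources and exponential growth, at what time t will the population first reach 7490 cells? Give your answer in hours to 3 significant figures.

Set N₀·e^(rt) = 7490: e^(0.155·t) = 7490/1010 = 7.4158.
0.155·t = ln(7.4158) = 2.0036, so t = 2.0036/0.155 = 12.927.

12.9 hours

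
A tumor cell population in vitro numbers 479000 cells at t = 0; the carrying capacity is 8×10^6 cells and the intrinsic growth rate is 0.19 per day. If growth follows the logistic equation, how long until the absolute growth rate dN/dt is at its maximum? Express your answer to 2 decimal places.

14.49 days

Logistic growth is fastest at N = K/2 = 4×10^6.
A = (K − N₀)/N₀ = 15.701. Set K/(1 + A·e^(−rt)) = K/2 → A·e^(−rt) = 1.
e^(−0.19t) = 1/15.701 = 0.0636883, so t = ln(15.701)/0.19 = 2.7538/0.19 = 14.493.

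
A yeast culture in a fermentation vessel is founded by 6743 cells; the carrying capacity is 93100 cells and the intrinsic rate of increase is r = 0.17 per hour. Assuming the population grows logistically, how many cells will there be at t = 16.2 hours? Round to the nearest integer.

51282 cells

A = (K − N₀)/N₀ = (93100 − 6743)/6743 = 12.807.
N(t) = K/(1 + A·e^(−rt)) = 93100/(1 + 12.807×e^(−0.17×16.2)).
e^(−2.754) = 0.063673; denominator = 1 + 12.807×0.063673 = 1.8155.
N = 93100/1.8155 = 51282.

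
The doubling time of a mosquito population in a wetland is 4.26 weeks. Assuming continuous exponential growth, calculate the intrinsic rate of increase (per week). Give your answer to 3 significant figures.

r = ln(2)/t_d = 0.6931/4.26 = 0.16271.

0.163 per week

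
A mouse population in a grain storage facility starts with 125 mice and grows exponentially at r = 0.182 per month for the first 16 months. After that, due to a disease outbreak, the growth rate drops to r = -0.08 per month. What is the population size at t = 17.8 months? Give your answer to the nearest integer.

1991 mice

Phase 1: N(16) = 125·e^(0.182×16) = 125·e^2.912 = 2299.19.
Phase 2 runs for 17.8 − 16 = 1.8 months at r = -0.08.
N(17.8) = 2299.19·e^(-0.08×1.8) = 2299.19·e^-0.144 = 1990.84.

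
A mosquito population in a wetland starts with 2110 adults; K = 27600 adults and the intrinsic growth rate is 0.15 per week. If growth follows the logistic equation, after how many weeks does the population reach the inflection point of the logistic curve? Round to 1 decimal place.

Logistic growth is fastest at N = K/2 = 13800.
A = (K − N₀)/N₀ = 12.081. Set K/(1 + A·e^(−rt)) = K/2 → A·e^(−rt) = 1.
e^(−0.15t) = 1/12.081 = 0.0827776, so t = ln(12.081)/0.15 = 2.4916/0.15 = 16.611.

16.6 weeks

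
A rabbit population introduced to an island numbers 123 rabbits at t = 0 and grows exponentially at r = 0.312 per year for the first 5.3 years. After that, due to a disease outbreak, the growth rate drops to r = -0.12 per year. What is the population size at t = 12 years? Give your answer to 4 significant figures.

Phase 1: N(5.3) = 123·e^(0.312×5.3) = 123·e^1.654 = 642.768.
Phase 2 runs for 12 − 5.3 = 6.7 years at r = -0.12.
N(12) = 642.768·e^(-0.12×6.7) = 642.768·e^-0.804 = 287.661.

287.7 rabbits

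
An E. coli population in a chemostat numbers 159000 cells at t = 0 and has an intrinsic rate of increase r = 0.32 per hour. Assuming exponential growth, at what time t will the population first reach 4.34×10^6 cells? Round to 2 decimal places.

Set N₀·e^(rt) = 4.34×10^6: e^(0.32·t) = 4.34×10^6/159000 = 27.296.
0.32·t = ln(27.296) = 3.3067, so t = 3.3067/0.32 = 10.334.

10.33 hours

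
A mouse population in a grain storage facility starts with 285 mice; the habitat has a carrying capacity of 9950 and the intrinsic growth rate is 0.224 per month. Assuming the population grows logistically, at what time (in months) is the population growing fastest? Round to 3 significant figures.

Logistic growth is fastest at N = K/2 = 4975.
A = (K − N₀)/N₀ = 33.912. Set K/(1 + A·e^(−rt)) = K/2 → A·e^(−rt) = 1.
e^(−0.224t) = 1/33.912 = 0.0294878, so t = ln(33.912)/0.224 = 3.5238/0.224 = 15.731.

15.7 months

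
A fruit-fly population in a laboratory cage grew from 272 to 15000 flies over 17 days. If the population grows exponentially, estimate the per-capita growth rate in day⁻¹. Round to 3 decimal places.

0.236 per day

From N(t) = N₀·e^(rt): e^(r·17) = 15000/272 = 55.147.
r·17 = ln(55.147) = 4.01, so r = 4.01/17 = 0.23588.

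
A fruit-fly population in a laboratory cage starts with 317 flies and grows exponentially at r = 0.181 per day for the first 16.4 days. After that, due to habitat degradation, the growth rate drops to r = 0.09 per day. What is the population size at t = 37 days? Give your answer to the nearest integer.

39391 flies

Phase 1: N(16.4) = 317·e^(0.181×16.4) = 317·e^2.968 = 6169.06.
Phase 2 runs for 37 − 16.4 = 20.6 days at r = 0.09.
N(37) = 6169.06·e^(0.09×20.6) = 6169.06·e^1.854 = 39391.4.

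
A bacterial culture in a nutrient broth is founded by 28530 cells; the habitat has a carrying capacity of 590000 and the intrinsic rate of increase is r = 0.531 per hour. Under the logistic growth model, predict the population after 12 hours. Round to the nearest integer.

570805 cells

A = (K − N₀)/N₀ = (590000 − 28530)/28530 = 19.68.
N(t) = K/(1 + A·e^(−rt)) = 590000/(1 + 19.68×e^(−0.531×12)).
e^(−6.372) = 0.0017087; denominator = 1 + 19.68×0.0017087 = 1.0336.
N = 590000/1.0336 = 570805.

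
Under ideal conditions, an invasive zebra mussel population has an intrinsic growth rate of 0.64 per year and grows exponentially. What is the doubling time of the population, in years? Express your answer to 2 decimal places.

Doubling time t_d = ln(2)/r = 0.6931/0.64 = 1.083.

1.08 years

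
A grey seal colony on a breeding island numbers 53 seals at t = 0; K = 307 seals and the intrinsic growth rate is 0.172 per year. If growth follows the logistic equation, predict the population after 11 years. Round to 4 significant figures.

178.2 seals

A = (K − N₀)/N₀ = (307 − 53)/53 = 4.7925.
N(t) = K/(1 + A·e^(−rt)) = 307/(1 + 4.7925×e^(−0.172×11)).
e^(−1.892) = 0.15077; denominator = 1 + 4.7925×0.15077 = 1.7226.
N = 307/1.7226 = 178.223.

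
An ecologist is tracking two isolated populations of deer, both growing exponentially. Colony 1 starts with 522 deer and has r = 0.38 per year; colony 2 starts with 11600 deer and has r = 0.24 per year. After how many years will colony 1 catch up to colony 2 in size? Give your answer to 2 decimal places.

Set 522·e^(0.38t) = 11600·e^(0.24t).
e^((0.38 − 0.24)t) = 11600/522 → e^(0.14·t) = 22.222.
0.14·t = ln(22.222) = 3.1011, so t = 3.1011/0.14 = 22.151.

22.15 years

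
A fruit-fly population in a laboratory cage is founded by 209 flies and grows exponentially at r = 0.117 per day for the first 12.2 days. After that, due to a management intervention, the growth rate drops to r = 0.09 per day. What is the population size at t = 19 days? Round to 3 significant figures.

Phase 1: N(12.2) = 209·e^(0.117×12.2) = 209·e^1.427 = 871.08.
Phase 2 runs for 19 − 12.2 = 6.8 days at r = 0.09.
N(19) = 871.08·e^(0.09×6.8) = 871.08·e^0.612 = 1606.37.

1610 flies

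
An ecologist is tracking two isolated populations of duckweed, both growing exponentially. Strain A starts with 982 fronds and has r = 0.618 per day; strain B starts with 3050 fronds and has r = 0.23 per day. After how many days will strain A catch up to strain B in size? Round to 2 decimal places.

2.92 days

Set 982·e^(0.618t) = 3050·e^(0.23t).
e^((0.618 − 0.23)t) = 3050/982 → e^(0.388·t) = 3.1059.
0.388·t = ln(3.1059) = 1.1333, so t = 1.1333/0.388 = 2.9209.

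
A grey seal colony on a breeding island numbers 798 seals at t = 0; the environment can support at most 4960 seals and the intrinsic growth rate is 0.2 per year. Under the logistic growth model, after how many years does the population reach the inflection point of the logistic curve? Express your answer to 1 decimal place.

8.3 years

Logistic growth is fastest at N = K/2 = 2480.
A = (K − N₀)/N₀ = 5.2155. Set K/(1 + A·e^(−rt)) = K/2 → A·e^(−rt) = 1.
e^(−0.2t) = 1/5.2155 = 0.191735, so t = ln(5.2155)/0.2 = 1.6516/0.2 = 8.2582.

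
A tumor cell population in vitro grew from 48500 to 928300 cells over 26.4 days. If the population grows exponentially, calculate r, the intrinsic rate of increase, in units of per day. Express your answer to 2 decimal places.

0.11 per day

From N(t) = N₀·e^(rt): e^(r·26.4) = 928300/48500 = 19.14.
r·26.4 = ln(19.14) = 2.9518, so r = 2.9518/26.4 = 0.11181.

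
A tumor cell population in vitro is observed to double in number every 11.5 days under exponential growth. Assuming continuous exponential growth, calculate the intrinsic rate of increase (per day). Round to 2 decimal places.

0.06 per day

r = ln(2)/t_d = 0.6931/11.5 = 0.060274.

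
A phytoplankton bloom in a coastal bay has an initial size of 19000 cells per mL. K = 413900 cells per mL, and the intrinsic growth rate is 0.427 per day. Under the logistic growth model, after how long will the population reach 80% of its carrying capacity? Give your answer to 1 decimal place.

10.4 days

A = (K − N₀)/N₀ = (413900 − 19000)/19000 = 20.784.
Solve 413900/(1 + 20.784·e^(−0.427t)) = 331120: 1 + 20.784·e^(−0.427t) = 1.25, so e^(−0.427t) = 0.0120284.
−0.427·t = ln(0.0120284) = -4.4205, so t = 4.4205/0.427 = 10.352.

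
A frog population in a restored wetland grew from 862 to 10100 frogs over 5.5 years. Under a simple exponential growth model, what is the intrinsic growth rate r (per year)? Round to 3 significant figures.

0.447 per year

From N(t) = N₀·e^(rt): e^(r·5.5) = 10100/862 = 11.717.
r·5.5 = ln(11.717) = 2.461, so r = 2.461/5.5 = 0.44746.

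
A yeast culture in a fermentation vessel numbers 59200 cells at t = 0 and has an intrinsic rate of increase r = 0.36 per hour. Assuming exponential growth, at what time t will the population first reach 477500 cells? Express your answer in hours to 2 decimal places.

Set N₀·e^(rt) = 477500: e^(0.36·t) = 477500/59200 = 8.0659.
0.36·t = ln(8.0659) = 2.0876, so t = 2.0876/0.36 = 5.799.

5.80 hours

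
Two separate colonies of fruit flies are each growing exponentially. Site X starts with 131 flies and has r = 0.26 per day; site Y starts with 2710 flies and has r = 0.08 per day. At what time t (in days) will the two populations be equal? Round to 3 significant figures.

16.8 days

Set 131·e^(0.26t) = 2710·e^(0.08t).
e^((0.26 − 0.08)t) = 2710/131 → e^(0.18·t) = 20.687.
0.18·t = ln(20.687) = 3.0295, so t = 3.0295/0.18 = 16.831.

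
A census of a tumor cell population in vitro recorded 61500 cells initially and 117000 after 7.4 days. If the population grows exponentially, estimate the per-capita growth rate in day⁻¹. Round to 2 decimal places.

From N(t) = N₀·e^(rt): e^(r·7.4) = 117000/61500 = 1.9024.
r·7.4 = ln(1.9024) = 0.64314, so r = 0.64314/7.4 = 0.08691.

0.09 per day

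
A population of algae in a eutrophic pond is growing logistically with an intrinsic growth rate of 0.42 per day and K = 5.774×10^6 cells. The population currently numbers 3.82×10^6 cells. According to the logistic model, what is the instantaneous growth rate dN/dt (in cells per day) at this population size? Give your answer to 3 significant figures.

543000 cells per day

dN/dt = rN(1 − N/K) = 0.42 × 3.82×10^6 × (1 − 3.82×10^6/5.774×10^6).
1 − 3.82×10^6/5.774×10^6 = 0.33841; dN/dt = 0.42 × 3.82×10^6 × 0.33841 = 5.42951×10^5.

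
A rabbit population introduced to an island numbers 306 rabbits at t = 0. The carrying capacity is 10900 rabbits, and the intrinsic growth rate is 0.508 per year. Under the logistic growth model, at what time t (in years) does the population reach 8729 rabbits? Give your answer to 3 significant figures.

A = (K − N₀)/N₀ = (10900 − 306)/306 = 34.621.
Solve 10900/(1 + 34.621·e^(−0.508t)) = 8729: 1 + 34.621·e^(−0.508t) = 1.2487, so e^(−0.508t) = 0.00718384.
−0.508·t = ln(0.00718384) = -4.9359, so t = 4.9359/0.508 = 9.7164.

9.72 years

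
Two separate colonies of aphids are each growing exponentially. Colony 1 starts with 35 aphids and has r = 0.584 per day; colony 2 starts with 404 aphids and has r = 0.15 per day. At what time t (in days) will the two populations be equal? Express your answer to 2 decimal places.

Set 35·e^(0.584t) = 404·e^(0.15t).
e^((0.584 − 0.15)t) = 404/35 → e^(0.434·t) = 11.543.
0.434·t = ln(11.543) = 2.4461, so t = 2.4461/0.434 = 5.6361.

5.64 days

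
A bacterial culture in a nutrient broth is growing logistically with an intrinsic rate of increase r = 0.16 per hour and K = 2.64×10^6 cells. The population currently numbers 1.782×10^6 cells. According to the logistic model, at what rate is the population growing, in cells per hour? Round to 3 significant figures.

dN/dt = rN(1 − N/K) = 0.16 × 1.782×10^6 × (1 − 1.782×10^6/2.64×10^6).
1 − 1.782×10^6/2.64×10^6 = 0.325; dN/dt = 0.16 × 1.782×10^6 × 0.325 = 92664.

92700 cells per hour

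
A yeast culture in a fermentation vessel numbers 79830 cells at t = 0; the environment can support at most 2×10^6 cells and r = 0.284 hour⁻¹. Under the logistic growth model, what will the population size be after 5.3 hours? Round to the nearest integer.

A = (K − N₀)/N₀ = (2×10^6 − 79830)/79830 = 24.053.
N(t) = K/(1 + A·e^(−rt)) = 2×10^6/(1 + 24.053×e^(−0.284×5.3)).
e^(−1.505) = 0.22197; denominator = 1 + 24.053×0.22197 = 6.3392.
N = 2×10^6/6.3392 = 315499.

315499 cells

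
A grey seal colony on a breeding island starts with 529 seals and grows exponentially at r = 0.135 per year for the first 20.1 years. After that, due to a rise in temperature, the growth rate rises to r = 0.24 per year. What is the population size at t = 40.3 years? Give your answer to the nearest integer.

1017123 seals

Phase 1: N(20.1) = 529·e^(0.135×20.1) = 529·e^2.714 = 7978.36.
Phase 2 runs for 40.3 − 20.1 = 20.2 years at r = 0.24.
N(40.3) = 7978.36·e^(0.24×20.2) = 7978.36·e^4.848 = 1.017123×10^6.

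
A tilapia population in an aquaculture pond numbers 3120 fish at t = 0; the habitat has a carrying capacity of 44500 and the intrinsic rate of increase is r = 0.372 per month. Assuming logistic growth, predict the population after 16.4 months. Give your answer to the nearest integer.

43216 fish

A = (K − N₀)/N₀ = (44500 − 3120)/3120 = 13.263.
N(t) = K/(1 + A·e^(−rt)) = 44500/(1 + 13.263×e^(−0.372×16.4)).
e^(−6.101) = 0.0022411; denominator = 1 + 13.263×0.0022411 = 1.0297.
N = 44500/1.0297 = 43215.5.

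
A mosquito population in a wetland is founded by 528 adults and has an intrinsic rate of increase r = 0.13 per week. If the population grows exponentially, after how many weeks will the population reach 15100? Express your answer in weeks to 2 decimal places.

25.80 weeks

Set N₀·e^(rt) = 15100: e^(0.13·t) = 15100/528 = 28.598.
0.13·t = ln(28.598) = 3.3534, so t = 3.3534/0.13 = 25.795.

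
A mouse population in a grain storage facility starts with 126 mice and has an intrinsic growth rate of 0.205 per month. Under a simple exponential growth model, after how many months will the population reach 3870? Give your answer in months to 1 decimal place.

16.7 months

Set N₀·e^(rt) = 3870: e^(0.205·t) = 3870/126 = 30.714.
0.205·t = ln(30.714) = 3.4247, so t = 3.4247/0.205 = 16.706.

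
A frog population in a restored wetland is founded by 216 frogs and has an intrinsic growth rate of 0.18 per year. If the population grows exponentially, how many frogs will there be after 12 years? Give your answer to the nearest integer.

1873 frogs

N(t) = N₀·e^(rt) = 216 × e^(0.18×12) = 216 × e^2.16.
e^2.16 ≈ 8.6711, so N ≈ 216 × 8.6711 = 1872.97.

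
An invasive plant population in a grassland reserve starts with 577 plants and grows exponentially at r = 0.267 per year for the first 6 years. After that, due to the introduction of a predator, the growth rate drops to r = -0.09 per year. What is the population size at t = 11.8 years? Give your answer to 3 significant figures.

1700 plants

Phase 1: N(6) = 577·e^(0.267×6) = 577·e^1.602 = 2863.62.
Phase 2 runs for 11.8 − 6 = 5.8 years at r = -0.09.
N(11.8) = 2863.62·e^(-0.09×5.8) = 2863.62·e^-0.522 = 1699.08.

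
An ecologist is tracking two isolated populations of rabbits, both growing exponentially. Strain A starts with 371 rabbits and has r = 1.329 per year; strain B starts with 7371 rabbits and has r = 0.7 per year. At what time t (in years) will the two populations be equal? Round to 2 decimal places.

4.75 years

Set 371·e^(1.329t) = 7371·e^(0.7t).
e^((1.329 − 0.7)t) = 7371/371 → e^(0.629·t) = 19.868.
0.629·t = ln(19.868) = 2.9891, so t = 2.9891/0.629 = 4.7522.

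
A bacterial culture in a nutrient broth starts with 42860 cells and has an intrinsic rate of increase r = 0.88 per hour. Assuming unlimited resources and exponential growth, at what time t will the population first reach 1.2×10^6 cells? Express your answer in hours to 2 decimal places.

3.79 hours

Set N₀·e^(rt) = 1.2×10^6: e^(0.88·t) = 1.2×10^6/42860 = 27.998.
0.88·t = ln(27.998) = 3.3321, so t = 3.3321/0.88 = 3.7865.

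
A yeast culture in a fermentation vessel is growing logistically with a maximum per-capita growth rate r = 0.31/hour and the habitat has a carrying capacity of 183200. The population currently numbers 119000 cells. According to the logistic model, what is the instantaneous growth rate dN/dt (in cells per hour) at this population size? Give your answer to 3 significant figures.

dN/dt = rN(1 − N/K) = 0.31 × 119000 × (1 − 119000/183200).
1 − 119000/183200 = 0.35044; dN/dt = 0.31 × 119000 × 0.35044 = 12928.

12900 cells per hour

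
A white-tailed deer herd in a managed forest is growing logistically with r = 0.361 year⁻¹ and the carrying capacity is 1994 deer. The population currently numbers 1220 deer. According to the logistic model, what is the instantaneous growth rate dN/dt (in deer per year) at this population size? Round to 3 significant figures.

171 deer per year

dN/dt = rN(1 − N/K) = 0.361 × 1220 × (1 − 1220/1994).
1 − 1220/1994 = 0.38816; dN/dt = 0.361 × 1220 × 0.38816 = 170.96.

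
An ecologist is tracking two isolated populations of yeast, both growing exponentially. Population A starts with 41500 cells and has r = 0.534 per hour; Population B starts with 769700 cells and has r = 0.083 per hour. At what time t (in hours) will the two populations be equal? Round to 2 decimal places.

Set 41500·e^(0.534t) = 769700·e^(0.083t).
e^((0.534 − 0.083)t) = 769700/41500 → e^(0.451·t) = 18.547.
0.451·t = ln(18.547) = 2.9203, so t = 2.9203/0.451 = 6.4752.

6.48 hours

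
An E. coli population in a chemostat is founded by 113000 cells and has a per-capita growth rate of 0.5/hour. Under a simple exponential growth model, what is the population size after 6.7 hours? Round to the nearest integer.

3220809 cells

N(t) = N₀·e^(rt) = 113000 × e^(0.5×6.7) = 113000 × e^3.35.
e^3.35 ≈ 28.503, so N ≈ 113000 × 28.503 = 3.220809×10^6.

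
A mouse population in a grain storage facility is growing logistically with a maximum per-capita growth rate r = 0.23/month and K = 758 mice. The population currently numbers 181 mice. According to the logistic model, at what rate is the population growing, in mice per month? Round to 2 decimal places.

dN/dt = rN(1 − N/K) = 0.23 × 181 × (1 − 181/758).
1 − 181/758 = 0.76121; dN/dt = 0.23 × 181 × 0.76121 = 31.689.

31.69 mice per month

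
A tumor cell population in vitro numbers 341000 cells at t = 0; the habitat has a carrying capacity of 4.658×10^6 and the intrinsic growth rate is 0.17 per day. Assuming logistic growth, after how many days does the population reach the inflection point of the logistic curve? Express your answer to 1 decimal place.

14.9 days

Logistic growth is fastest at N = K/2 = 2.329×10^6.
A = (K − N₀)/N₀ = 12.66. Set K/(1 + A·e^(−rt)) = K/2 → A·e^(−rt) = 1.
e^(−0.17t) = 1/12.66 = 0.07899, so t = ln(12.66)/0.17 = 2.5384/0.17 = 14.932.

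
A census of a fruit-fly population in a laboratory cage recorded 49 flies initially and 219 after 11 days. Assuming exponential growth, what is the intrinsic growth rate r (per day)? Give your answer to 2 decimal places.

0.14 per day

From N(t) = N₀·e^(rt): e^(r·11) = 219/49 = 4.4694.
r·11 = ln(4.4694) = 1.4973, so r = 1.4973/11 = 0.13611.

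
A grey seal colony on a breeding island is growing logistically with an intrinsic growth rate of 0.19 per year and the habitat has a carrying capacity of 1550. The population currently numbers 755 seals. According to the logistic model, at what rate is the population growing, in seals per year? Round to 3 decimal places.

dN/dt = rN(1 − N/K) = 0.19 × 755 × (1 − 755/1550).
1 − 755/1550 = 0.5129; dN/dt = 0.19 × 755 × 0.5129 = 73.576.

73.576 seals per year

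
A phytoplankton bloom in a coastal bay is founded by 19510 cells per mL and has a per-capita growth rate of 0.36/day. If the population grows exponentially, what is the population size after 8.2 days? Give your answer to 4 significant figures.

373500 cells per mL

N(t) = N₀·e^(rt) = 19510 × e^(0.36×8.2) = 19510 × e^2.952.
e^2.952 ≈ 19.144, so N ≈ 19510 × 19.144 = 373503.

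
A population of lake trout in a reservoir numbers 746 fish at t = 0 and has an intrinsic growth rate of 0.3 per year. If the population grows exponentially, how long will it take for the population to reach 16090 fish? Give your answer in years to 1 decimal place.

10.2 years

Set N₀·e^(rt) = 16090: e^(0.3·t) = 16090/746 = 21.568.
0.3·t = ln(21.568) = 3.0712, so t = 3.0712/0.3 = 10.237.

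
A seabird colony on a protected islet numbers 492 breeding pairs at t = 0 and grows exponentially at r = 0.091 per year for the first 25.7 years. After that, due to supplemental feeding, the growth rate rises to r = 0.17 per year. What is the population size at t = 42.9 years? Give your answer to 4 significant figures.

Phase 1: N(25.7) = 492·e^(0.091×25.7) = 492·e^2.339 = 5100.93.
Phase 2 runs for 42.9 − 25.7 = 17.2 years at r = 0.17.
N(42.9) = 5100.93·e^(0.17×17.2) = 5100.93·e^2.924 = 94956.9.

94960 breeding pairs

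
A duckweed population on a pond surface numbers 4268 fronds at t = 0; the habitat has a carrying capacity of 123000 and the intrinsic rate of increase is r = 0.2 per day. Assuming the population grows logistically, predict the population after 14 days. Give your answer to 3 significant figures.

45700 fronds

A = (K − N₀)/N₀ = (123000 − 4268)/4268 = 27.819.
N(t) = K/(1 + A·e^(−rt)) = 123000/(1 + 27.819×e^(−0.2×14)).
e^(−2.8) = 0.06081; denominator = 1 + 27.819×0.06081 = 2.6917.
N = 123000/2.6917 = 45696.3.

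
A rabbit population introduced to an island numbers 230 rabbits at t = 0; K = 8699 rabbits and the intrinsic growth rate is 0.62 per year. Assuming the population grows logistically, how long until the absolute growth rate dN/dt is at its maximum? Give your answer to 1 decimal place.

Logistic growth is fastest at N = K/2 = 4349.5.
A = (K − N₀)/N₀ = 36.822. Set K/(1 + A·e^(−rt)) = K/2 → A·e^(−rt) = 1.
e^(−0.62t) = 1/36.822 = 0.0271579, so t = ln(36.822)/0.62 = 3.6061/0.62 = 5.8163.

5.8 years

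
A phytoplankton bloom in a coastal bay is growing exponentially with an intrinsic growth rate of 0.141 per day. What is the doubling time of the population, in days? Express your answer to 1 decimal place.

4.9 days

Doubling time t_d = ln(2)/r = 0.6931/0.141 = 4.9159.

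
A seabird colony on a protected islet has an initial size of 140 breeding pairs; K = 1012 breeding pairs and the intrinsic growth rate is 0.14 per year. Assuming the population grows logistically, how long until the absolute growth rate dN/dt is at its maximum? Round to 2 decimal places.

Logistic growth is fastest at N = K/2 = 506.
A = (K − N₀)/N₀ = 6.2286. Set K/(1 + A·e^(−rt)) = K/2 → A·e^(−rt) = 1.
e^(−0.14t) = 1/6.2286 = 0.16055, so t = ln(6.2286)/0.14 = 1.8291/0.14 = 13.065.

13.07 years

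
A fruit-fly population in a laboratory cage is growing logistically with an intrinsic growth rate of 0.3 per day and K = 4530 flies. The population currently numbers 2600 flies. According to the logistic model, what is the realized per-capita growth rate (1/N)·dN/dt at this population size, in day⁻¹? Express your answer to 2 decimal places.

0.13 per day

(1/N)·dN/dt = r(1 − N/K) = 0.3 × (1 − 2600/4530).
= 0.3 × 0.42605 = 0.12781.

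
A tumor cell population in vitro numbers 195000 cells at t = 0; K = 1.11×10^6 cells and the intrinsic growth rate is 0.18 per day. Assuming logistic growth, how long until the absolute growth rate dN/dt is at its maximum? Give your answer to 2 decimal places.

8.59 days

Logistic growth is fastest at N = K/2 = 555000.
A = (K − N₀)/N₀ = 4.6923. Set K/(1 + A·e^(−rt)) = K/2 → A·e^(−rt) = 1.
e^(−0.18t) = 1/4.6923 = 0.213115, so t = ln(4.6923)/0.18 = 1.5459/0.18 = 8.5885.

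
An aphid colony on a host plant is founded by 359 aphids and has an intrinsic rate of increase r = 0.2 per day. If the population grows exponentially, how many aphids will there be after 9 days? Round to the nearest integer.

N(t) = N₀·e^(rt) = 359 × e^(0.2×9) = 359 × e^1.8.
e^1.8 ≈ 6.0496, so N ≈ 359 × 6.0496 = 2171.82.

2172 aphids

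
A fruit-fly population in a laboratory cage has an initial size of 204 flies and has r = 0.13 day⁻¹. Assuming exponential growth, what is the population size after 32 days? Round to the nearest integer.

13071 flies

N(t) = N₀·e^(rt) = 204 × e^(0.13×32) = 204 × e^4.16.
e^4.16 ≈ 64.072, so N ≈ 204 × 64.072 = 13070.6.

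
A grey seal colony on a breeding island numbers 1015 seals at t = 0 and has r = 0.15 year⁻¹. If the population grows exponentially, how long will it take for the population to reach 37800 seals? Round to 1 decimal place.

Set N₀·e^(rt) = 37800: e^(0.15·t) = 37800/1015 = 37.241.
0.15·t = ln(37.241) = 3.6174, so t = 3.6174/0.15 = 24.116.

24.1 years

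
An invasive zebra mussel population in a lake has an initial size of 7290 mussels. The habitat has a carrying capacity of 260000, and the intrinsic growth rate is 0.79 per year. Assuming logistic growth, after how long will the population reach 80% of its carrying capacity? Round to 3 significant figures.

6.24 years

A = (K − N₀)/N₀ = (260000 − 7290)/7290 = 34.665.
Solve 260000/(1 + 34.665·e^(−0.79t)) = 208000: 1 + 34.665·e^(−0.79t) = 1.25, so e^(−0.79t) = 0.00721182.
−0.79·t = ln(0.00721182) = -4.932, so t = 4.932/0.79 = 6.2431.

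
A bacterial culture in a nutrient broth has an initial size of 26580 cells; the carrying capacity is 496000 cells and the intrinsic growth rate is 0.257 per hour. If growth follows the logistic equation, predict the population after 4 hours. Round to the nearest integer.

67782 cells

A = (K − N₀)/N₀ = (496000 − 26580)/26580 = 17.661.
N(t) = K/(1 + A·e^(−rt)) = 496000/(1 + 17.661×e^(−0.257×4)).
e^(−1.028) = 0.35772; denominator = 1 + 17.661×0.35772 = 7.3176.
N = 496000/7.3176 = 67781.8.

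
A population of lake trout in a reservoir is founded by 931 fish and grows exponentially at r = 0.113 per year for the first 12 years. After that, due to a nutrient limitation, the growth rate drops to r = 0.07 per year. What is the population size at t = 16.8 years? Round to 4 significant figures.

Phase 1: N(12) = 931·e^(0.113×12) = 931·e^1.356 = 3612.88.
Phase 2 runs for 16.8 − 12 = 4.8 years at r = 0.07.
N(16.8) = 3612.88·e^(0.07×4.8) = 3612.88·e^0.336 = 5055.64.

5056 fish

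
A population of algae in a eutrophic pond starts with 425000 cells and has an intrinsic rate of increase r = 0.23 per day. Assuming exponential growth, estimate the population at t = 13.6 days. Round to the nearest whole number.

9702018 cells

N(t) = N₀·e^(rt) = 425000 × e^(0.23×13.6) = 425000 × e^3.128.
e^3.128 ≈ 22.828, so N ≈ 425000 × 22.828 = 9.702018×10^6.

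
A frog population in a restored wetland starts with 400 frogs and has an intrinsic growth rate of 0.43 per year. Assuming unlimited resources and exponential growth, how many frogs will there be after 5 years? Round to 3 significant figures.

N(t) = N₀·e^(rt) = 400 × e^(0.43×5) = 400 × e^2.15.
e^2.15 ≈ 8.5849, so N ≈ 400 × 8.5849 = 3433.94.

3430 frogs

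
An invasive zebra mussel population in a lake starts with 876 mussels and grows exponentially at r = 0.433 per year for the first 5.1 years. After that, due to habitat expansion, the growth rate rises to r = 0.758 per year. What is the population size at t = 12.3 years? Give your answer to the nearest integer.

1869658 mussels

Phase 1: N(5.1) = 876·e^(0.433×5.1) = 876·e^2.208 = 7971.8.
Phase 2 runs for 12.3 − 5.1 = 7.2 years at r = 0.758.
N(12.3) = 7971.8·e^(0.758×7.2) = 7971.8·e^5.458 = 1.869658×10^6.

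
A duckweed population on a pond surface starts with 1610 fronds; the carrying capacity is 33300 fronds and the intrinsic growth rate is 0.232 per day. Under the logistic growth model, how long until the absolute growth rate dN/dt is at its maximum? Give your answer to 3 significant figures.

12.8 days

Logistic growth is fastest at N = K/2 = 16650.
A = (K − N₀)/N₀ = 19.683. Set K/(1 + A·e^(−rt)) = K/2 → A·e^(−rt) = 1.
e^(−0.232t) = 1/19.683 = 0.0508047, so t = ln(19.683)/0.232 = 2.9798/0.232 = 12.844.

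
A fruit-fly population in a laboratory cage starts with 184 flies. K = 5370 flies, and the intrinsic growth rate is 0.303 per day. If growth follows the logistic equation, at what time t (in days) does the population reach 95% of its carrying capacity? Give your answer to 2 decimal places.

20.74 days

A = (K − N₀)/N₀ = (5370 − 184)/184 = 28.185.
Solve 5370/(1 + 28.185·e^(−0.303t)) = 5101.5: 1 + 28.185·e^(−0.303t) = 1.0526, so e^(−0.303t) = 0.00186738.
−0.303·t = ln(0.00186738) = -6.2832, so t = 6.2832/0.303 = 20.737.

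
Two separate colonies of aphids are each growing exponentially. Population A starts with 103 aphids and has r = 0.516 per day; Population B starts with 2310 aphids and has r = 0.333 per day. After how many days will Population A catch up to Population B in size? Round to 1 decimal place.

Set 103·e^(0.516t) = 2310·e^(0.333t).
e^((0.516 − 0.333)t) = 2310/103 → e^(0.183·t) = 22.427.
0.183·t = ln(22.427) = 3.1103, so t = 3.1103/0.183 = 16.996.

17.0 days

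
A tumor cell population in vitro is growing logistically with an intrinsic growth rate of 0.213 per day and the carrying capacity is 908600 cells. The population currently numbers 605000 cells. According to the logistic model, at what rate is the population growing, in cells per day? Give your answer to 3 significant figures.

43100 cells per day

dN/dt = rN(1 − N/K) = 0.213 × 605000 × (1 − 605000/908600).
1 − 605000/908600 = 0.33414; dN/dt = 0.213 × 605000 × 0.33414 = 43059.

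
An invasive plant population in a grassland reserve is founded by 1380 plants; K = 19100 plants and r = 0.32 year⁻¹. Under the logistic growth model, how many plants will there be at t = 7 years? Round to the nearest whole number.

A = (K − N₀)/N₀ = (19100 − 1380)/1380 = 12.841.
N(t) = K/(1 + A·e^(−rt)) = 19100/(1 + 12.841×e^(−0.32×7)).
e^(−2.24) = 0.10646; denominator = 1 + 12.841×0.10646 = 2.367.
N = 19100/2.367 = 8069.32.

8069 plants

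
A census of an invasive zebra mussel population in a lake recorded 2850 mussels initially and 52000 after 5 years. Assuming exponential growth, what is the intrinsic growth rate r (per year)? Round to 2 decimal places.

0.58 per year

From N(t) = N₀·e^(rt): e^(r·5) = 52000/2850 = 18.246.
r·5 = ln(18.246) = 2.9039, so r = 2.9039/5 = 0.58078.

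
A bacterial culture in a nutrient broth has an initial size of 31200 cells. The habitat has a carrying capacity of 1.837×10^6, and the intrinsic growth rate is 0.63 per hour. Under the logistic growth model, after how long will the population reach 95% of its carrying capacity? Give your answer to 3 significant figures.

11.1 hours

A = (K − N₀)/N₀ = (1.837×10^6 − 31200)/31200 = 57.878.
Solve 1.837×10^6/(1 + 57.878·e^(−0.63t)) = 1.74515×10^6: 1 + 57.878·e^(−0.63t) = 1.0526, so e^(−0.63t) = 0.000909351.
−0.63·t = ln(0.000909351) = -7.0028, so t = 7.0028/0.63 = 11.116.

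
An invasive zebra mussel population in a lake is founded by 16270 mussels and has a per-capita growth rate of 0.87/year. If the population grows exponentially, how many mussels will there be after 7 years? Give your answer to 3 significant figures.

N(t) = N₀·e^(rt) = 16270 × e^(0.87×7) = 16270 × e^6.09.
e^6.09 ≈ 441.42, so N ≈ 16270 × 441.42 = 7.181926×10^6.

7180000 mussels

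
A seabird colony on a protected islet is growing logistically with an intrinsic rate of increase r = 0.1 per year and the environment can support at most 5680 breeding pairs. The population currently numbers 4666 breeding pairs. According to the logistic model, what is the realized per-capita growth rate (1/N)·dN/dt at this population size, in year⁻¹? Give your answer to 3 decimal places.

(1/N)·dN/dt = r(1 − N/K) = 0.1 × (1 − 4666/5680).
= 0.1 × 0.17852 = 0.017852.

0.018 per year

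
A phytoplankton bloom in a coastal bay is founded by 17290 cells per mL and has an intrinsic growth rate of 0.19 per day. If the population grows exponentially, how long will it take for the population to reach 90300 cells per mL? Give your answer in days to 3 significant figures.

Set N₀·e^(rt) = 90300: e^(0.19·t) = 90300/17290 = 5.2227.
0.19·t = ln(5.2227) = 1.653, so t = 1.653/0.19 = 8.7.

8.70 days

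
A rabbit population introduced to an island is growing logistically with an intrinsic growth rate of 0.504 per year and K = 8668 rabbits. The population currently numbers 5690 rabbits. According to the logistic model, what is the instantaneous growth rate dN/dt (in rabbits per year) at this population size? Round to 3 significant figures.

985 rabbits per year

dN/dt = rN(1 − N/K) = 0.504 × 5690 × (1 − 5690/8668).
1 − 5690/8668 = 0.34356; dN/dt = 0.504 × 5690 × 0.34356 = 985.25.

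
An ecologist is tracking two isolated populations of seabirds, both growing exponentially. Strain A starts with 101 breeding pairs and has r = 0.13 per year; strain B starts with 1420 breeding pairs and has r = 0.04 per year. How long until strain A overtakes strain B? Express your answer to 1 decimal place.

29.4 years

Set 101·e^(0.13t) = 1420·e^(0.04t).
e^((0.13 − 0.04)t) = 1420/101 → e^(0.09·t) = 14.059.
0.09·t = ln(14.059) = 2.6433, so t = 2.6433/0.09 = 29.37.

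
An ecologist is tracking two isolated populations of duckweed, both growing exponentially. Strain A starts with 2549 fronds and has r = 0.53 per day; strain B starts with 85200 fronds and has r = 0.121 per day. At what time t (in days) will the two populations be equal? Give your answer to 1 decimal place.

Set 2549·e^(0.53t) = 85200·e^(0.121t).
e^((0.53 − 0.121)t) = 85200/2549 → e^(0.409·t) = 33.425.
0.409·t = ln(33.425) = 3.5093, so t = 3.5093/0.409 = 8.5802.

8.6 days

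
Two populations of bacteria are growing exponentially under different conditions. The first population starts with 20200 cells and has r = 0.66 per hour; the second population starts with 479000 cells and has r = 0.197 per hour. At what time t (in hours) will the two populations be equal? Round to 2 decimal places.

Set 20200·e^(0.66t) = 479000·e^(0.197t).
e^((0.66 − 0.197)t) = 479000/20200 → e^(0.463·t) = 23.713.
0.463·t = ln(23.713) = 3.166, so t = 3.166/0.463 = 6.8381.

6.84 hours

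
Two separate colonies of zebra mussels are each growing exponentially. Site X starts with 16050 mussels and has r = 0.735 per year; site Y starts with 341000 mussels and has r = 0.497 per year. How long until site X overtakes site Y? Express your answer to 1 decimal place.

Set 16050·e^(0.735t) = 341000·e^(0.497t).
e^((0.735 − 0.497)t) = 341000/16050 → e^(0.238·t) = 21.246.
0.238·t = ln(21.246) = 3.0562, so t = 3.0562/0.238 = 12.841.

12.8 years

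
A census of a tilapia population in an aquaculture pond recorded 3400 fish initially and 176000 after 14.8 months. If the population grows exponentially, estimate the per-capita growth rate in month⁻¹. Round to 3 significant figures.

From N(t) = N₀·e^(rt): e^(r·14.8) = 176000/3400 = 51.765.
r·14.8 = ln(51.765) = 3.9467, so r = 3.9467/14.8 = 0.26667.

0.267 per month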